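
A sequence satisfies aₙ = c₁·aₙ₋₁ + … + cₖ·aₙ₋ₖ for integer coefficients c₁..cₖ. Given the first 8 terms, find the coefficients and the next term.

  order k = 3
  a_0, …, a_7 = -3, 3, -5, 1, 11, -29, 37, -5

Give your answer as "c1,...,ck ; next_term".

  a_3 = -2·-5 + -2·3 + 1·-3 = 1
  a_4 = -2·1 + -2·-5 + 1·3 = 11
  a_5 = -2·11 + -2·1 + 1·-5 = -29
  a_6 = -2·-29 + -2·11 + 1·1 = 37
  a_7 = -2·37 + -2·-29 + 1·11 = -5
  a_8 = -2·-5 + -2·37 + 1·-29 = -93

-2,-2,1 ; -93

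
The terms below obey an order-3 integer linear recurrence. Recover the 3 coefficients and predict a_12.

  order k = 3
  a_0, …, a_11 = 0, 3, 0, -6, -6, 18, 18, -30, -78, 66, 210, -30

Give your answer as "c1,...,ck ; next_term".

-1,-2,-4 ; -654

  a_3 = -1·0 + -2·3 + -4·0 = -6
  a_4 = -1·-6 + -2·0 + -4·3 = -6
  a_5 = -1·-6 + -2·-6 + -4·0 = 18
  a_6 = -1·18 + -2·-6 + -4·-6 = 18
  a_7 = -1·18 + -2·18 + -4·-6 = -30
  a_8 = -1·-30 + -2·18 + -4·18 = -78
  a_9 = -1·-78 + -2·-30 + -4·18 = 66
  a_10 = -1·66 + -2·-78 + -4·-30 = 210
  a_11 = -1·210 + -2·66 + -4·-78 = -30
  a_12 = -1·-30 + -2·210 + -4·66 = -654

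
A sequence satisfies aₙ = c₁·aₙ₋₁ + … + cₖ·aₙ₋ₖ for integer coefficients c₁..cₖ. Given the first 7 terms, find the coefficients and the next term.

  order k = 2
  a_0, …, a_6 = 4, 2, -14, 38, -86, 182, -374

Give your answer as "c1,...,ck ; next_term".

-3,-2 ; 758

  a_2 = -3·2 + -2·4 = -14
  a_3 = -3·-14 + -2·2 = 38
  a_4 = -3·38 + -2·-14 = -86
  a_5 = -3·-86 + -2·38 = 182
  a_6 = -3·182 + -2·-86 = -374
  a_7 = -3·-374 + -2·182 = 758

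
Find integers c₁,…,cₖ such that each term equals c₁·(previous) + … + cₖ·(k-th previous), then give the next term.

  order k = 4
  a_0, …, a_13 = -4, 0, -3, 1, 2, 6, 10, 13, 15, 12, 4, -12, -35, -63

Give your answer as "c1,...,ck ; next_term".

  a_4 = 1·1 + 1·-3 + -1·0 + -1·-4 = 2
  a_5 = 1·2 + 1·1 + -1·-3 + -1·0 = 6
  a_6 = 1·6 + 1·2 + -1·1 + -1·-3 = 10
  a_7 = 1·10 + 1·6 + -1·2 + -1·1 = 13
  a_8 = 1·13 + 1·10 + -1·6 + -1·2 = 15
  a_9 = 1·15 + 1·13 + -1·10 + -1·6 = 12
  a_10 = 1·12 + 1·15 + -1·13 + -1·10 = 4
  a_11 = 1·4 + 1·12 + -1·15 + -1·13 = -12
  a_12 = 1·-12 + 1·4 + -1·12 + -1·15 = -35
  a_13 = 1·-35 + 1·-12 + -1·4 + -1·12 = -63
  a_14 = 1·-63 + 1·-35 + -1·-12 + -1·4 = -90

1,1,-1,-1 ; -90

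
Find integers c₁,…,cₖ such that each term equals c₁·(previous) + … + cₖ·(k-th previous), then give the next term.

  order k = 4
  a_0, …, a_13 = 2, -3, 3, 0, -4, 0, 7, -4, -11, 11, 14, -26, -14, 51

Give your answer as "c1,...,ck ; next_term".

0,-1,1,1 ; 2

  a_4 = 0·0 + -1·3 + 1·-3 + 1·2 = -4
  a_5 = 0·-4 + -1·0 + 1·3 + 1·-3 = 0
  a_6 = 0·0 + -1·-4 + 1·0 + 1·3 = 7
  a_7 = 0·7 + -1·0 + 1·-4 + 1·0 = -4
  a_8 = 0·-4 + -1·7 + 1·0 + 1·-4 = -11
  a_9 = 0·-11 + -1·-4 + 1·7 + 1·0 = 11
  a_10 = 0·11 + -1·-11 + 1·-4 + 1·7 = 14
  a_11 = 0·14 + -1·11 + 1·-11 + 1·-4 = -26
  a_12 = 0·-26 + -1·14 + 1·11 + 1·-11 = -14
  a_13 = 0·-14 + -1·-26 + 1·14 + 1·11 = 51
  a_14 = 0·51 + -1·-14 + 1·-26 + 1·14 = 2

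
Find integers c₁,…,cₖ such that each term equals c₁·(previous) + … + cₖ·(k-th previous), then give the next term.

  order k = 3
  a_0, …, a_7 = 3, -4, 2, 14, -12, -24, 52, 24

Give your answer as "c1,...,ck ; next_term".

  a_3 = 0·2 + -2·-4 + 2·3 = 14
  a_4 = 0·14 + -2·2 + 2·-4 = -12
  a_5 = 0·-12 + -2·14 + 2·2 = -24
  a_6 = 0·-24 + -2·-12 + 2·14 = 52
  a_7 = 0·52 + -2·-24 + 2·-12 = 24
  a_8 = 0·24 + -2·52 + 2·-24 = -152

0,-2,2 ; -152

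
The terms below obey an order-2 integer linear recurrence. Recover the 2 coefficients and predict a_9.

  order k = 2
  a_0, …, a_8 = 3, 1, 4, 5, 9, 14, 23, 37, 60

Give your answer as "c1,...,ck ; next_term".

1,1 ; 97

  a_2 = 1·1 + 1·3 = 4
  a_3 = 1·4 + 1·1 = 5
  a_4 = 1·5 + 1·4 = 9
  a_5 = 1·9 + 1·5 = 14
  a_6 = 1·14 + 1·9 = 23
  a_7 = 1·23 + 1·14 = 37
  a_8 = 1·37 + 1·23 = 60
  a_9 = 1·60 + 1·37 = 97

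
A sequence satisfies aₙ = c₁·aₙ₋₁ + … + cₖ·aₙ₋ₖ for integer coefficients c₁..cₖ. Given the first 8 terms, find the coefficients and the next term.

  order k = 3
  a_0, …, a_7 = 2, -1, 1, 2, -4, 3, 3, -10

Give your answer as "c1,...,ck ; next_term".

  a_3 = -1·1 + -1·-1 + 1·2 = 2
  a_4 = -1·2 + -1·1 + 1·-1 = -4
  a_5 = -1·-4 + -1·2 + 1·1 = 3
  a_6 = -1·3 + -1·-4 + 1·2 = 3
  a_7 = -1·3 + -1·3 + 1·-4 = -10
  a_8 = -1·-10 + -1·3 + 1·3 = 10

-1,-1,1 ; 10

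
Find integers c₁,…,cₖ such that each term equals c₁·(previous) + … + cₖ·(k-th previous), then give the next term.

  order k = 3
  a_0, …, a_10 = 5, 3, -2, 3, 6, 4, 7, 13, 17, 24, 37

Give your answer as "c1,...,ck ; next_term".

  a_3 = 1·-2 + 0·3 + 1·5 = 3
  a_4 = 1·3 + 0·-2 + 1·3 = 6
  a_5 = 1·6 + 0·3 + 1·-2 = 4
  a_6 = 1·4 + 0·6 + 1·3 = 7
  a_7 = 1·7 + 0·4 + 1·6 = 13
  a_8 = 1·13 + 0·7 + 1·4 = 17
  a_9 = 1·17 + 0·13 + 1·7 = 24
  a_10 = 1·24 + 0·17 + 1·13 = 37
  a_11 = 1·37 + 0·24 + 1·17 = 54

1,0,1 ; 54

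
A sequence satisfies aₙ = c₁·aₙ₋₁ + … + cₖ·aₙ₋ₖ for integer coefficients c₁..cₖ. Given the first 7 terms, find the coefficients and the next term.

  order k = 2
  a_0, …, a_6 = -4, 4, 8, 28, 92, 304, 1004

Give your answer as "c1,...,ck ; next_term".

3,1 ; 3316

  a_2 = 3·4 + 1·-4 = 8
  a_3 = 3·8 + 1·4 = 28
  a_4 = 3·28 + 1·8 = 92
  a_5 = 3·92 + 1·28 = 304
  a_6 = 3·304 + 1·92 = 1004
  a_7 = 3·1004 + 1·304 = 3316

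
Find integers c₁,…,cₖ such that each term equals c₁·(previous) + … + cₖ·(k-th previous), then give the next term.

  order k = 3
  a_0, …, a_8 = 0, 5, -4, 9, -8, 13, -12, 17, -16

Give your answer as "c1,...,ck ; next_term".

  a_3 = -1·-4 + 1·5 + 1·0 = 9
  a_4 = -1·9 + 1·-4 + 1·5 = -8
  a_5 = -1·-8 + 1·9 + 1·-4 = 13
  a_6 = -1·13 + 1·-8 + 1·9 = -12
  a_7 = -1·-12 + 1·13 + 1·-8 = 17
  a_8 = -1·17 + 1·-12 + 1·13 = -16
  a_9 = -1·-16 + 1·17 + 1·-12 = 21

-1,1,1 ; 21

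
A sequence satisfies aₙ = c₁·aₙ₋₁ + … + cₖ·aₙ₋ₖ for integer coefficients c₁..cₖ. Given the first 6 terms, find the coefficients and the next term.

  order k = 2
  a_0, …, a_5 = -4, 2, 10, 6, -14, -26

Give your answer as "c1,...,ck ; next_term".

1,-2 ; 2

  a_2 = 1·2 + -2·-4 = 10
  a_3 = 1·10 + -2·2 = 6
  a_4 = 1·6 + -2·10 = -14
  a_5 = 1·-14 + -2·6 = -26
  a_6 = 1·-26 + -2·-14 = 2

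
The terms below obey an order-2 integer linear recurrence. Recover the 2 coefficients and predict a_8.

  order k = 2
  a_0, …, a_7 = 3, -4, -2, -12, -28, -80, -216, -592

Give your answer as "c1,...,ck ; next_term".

  a_2 = 2·-4 + 2·3 = -2
  a_3 = 2·-2 + 2·-4 = -12
  a_4 = 2·-12 + 2·-2 = -28
  a_5 = 2·-28 + 2·-12 = -80
  a_6 = 2·-80 + 2·-28 = -216
  a_7 = 2·-216 + 2·-80 = -592
  a_8 = 2·-592 + 2·-216 = -1616

2,2 ; -1616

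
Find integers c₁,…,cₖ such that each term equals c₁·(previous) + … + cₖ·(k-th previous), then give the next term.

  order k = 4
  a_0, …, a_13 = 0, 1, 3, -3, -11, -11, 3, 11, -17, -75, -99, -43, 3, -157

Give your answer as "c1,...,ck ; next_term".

2,-2,1,2 ; -561

  a_4 = 2·-3 + -2·3 + 1·1 + 2·0 = -11
  a_5 = 2·-11 + -2·-3 + 1·3 + 2·1 = -11
  a_6 = 2·-11 + -2·-11 + 1·-3 + 2·3 = 3
  a_7 = 2·3 + -2·-11 + 1·-11 + 2·-3 = 11
  a_8 = 2·11 + -2·3 + 1·-11 + 2·-11 = -17
  a_9 = 2·-17 + -2·11 + 1·3 + 2·-11 = -75
  a_10 = 2·-75 + -2·-17 + 1·11 + 2·3 = -99
  a_11 = 2·-99 + -2·-75 + 1·-17 + 2·11 = -43
  a_12 = 2·-43 + -2·-99 + 1·-75 + 2·-17 = 3
  a_13 = 2·3 + -2·-43 + 1·-99 + 2·-75 = -157
  a_14 = 2·-157 + -2·3 + 1·-43 + 2·-99 = -561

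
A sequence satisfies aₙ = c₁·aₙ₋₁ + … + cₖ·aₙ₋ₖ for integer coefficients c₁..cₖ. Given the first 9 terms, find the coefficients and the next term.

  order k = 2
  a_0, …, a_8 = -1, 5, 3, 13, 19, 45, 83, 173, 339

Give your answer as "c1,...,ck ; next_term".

  a_2 = 1·5 + 2·-1 = 3
  a_3 = 1·3 + 2·5 = 13
  a_4 = 1·13 + 2·3 = 19
  a_5 = 1·19 + 2·13 = 45
  a_6 = 1·45 + 2·19 = 83
  a_7 = 1·83 + 2·45 = 173
  a_8 = 1·173 + 2·83 = 339
  a_9 = 1·339 + 2·173 = 685

1,2 ; 685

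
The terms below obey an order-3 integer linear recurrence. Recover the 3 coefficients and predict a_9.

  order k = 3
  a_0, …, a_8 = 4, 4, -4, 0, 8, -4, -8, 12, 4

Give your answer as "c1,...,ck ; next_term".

  a_3 = 0·-4 + -1·4 + 1·4 = 0
  a_4 = 0·0 + -1·-4 + 1·4 = 8
  a_5 = 0·8 + -1·0 + 1·-4 = -4
  a_6 = 0·-4 + -1·8 + 1·0 = -8
  a_7 = 0·-8 + -1·-4 + 1·8 = 12
  a_8 = 0·12 + -1·-8 + 1·-4 = 4
  a_9 = 0·4 + -1·12 + 1·-8 = -20

0,-1,1 ; -20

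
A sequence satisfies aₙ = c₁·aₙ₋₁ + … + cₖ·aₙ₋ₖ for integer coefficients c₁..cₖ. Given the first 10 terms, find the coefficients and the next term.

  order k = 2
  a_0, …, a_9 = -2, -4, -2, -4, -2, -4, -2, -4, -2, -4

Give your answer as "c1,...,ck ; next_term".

  a_2 = 0·-4 + 1·-2 = -2
  a_3 = 0·-2 + 1·-4 = -4
  a_4 = 0·-4 + 1·-2 = -2
  a_5 = 0·-2 + 1·-4 = -4
  a_6 = 0·-4 + 1·-2 = -2
  a_7 = 0·-2 + 1·-4 = -4
  a_8 = 0·-4 + 1·-2 = -2
  a_9 = 0·-2 + 1·-4 = -4
  a_10 = 0·-4 + 1·-2 = -2

0,1 ; -2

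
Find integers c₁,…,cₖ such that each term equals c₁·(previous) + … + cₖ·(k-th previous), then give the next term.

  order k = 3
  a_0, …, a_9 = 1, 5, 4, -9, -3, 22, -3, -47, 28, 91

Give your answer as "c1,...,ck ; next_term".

0,-2,1 ; -103

  a_3 = 0·4 + -2·5 + 1·1 = -9
  a_4 = 0·-9 + -2·4 + 1·5 = -3
  a_5 = 0·-3 + -2·-9 + 1·4 = 22
  a_6 = 0·22 + -2·-3 + 1·-9 = -3
  a_7 = 0·-3 + -2·22 + 1·-3 = -47
  a_8 = 0·-47 + -2·-3 + 1·22 = 28
  a_9 = 0·28 + -2·-47 + 1·-3 = 91
  a_10 = 0·91 + -2·28 + 1·-47 = -103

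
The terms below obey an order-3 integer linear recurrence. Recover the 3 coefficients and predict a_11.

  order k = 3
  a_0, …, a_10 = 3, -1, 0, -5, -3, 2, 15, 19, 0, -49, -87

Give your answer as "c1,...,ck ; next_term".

1,-1,-2 ; -38

  a_3 = 1·0 + -1·-1 + -2·3 = -5
  a_4 = 1·-5 + -1·0 + -2·-1 = -3
  a_5 = 1·-3 + -1·-5 + -2·0 = 2
  a_6 = 1·2 + -1·-3 + -2·-5 = 15
  a_7 = 1·15 + -1·2 + -2·-3 = 19
  a_8 = 1·19 + -1·15 + -2·2 = 0
  a_9 = 1·0 + -1·19 + -2·15 = -49
  a_10 = 1·-49 + -1·0 + -2·19 = -87
  a_11 = 1·-87 + -1·-49 + -2·0 = -38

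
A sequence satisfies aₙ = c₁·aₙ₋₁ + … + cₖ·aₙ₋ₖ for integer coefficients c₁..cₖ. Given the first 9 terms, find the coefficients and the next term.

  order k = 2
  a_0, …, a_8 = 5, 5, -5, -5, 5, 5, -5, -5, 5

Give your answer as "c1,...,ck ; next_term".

0,-1 ; 5

  a_2 = 0·5 + -1·5 = -5
  a_3 = 0·-5 + -1·5 = -5
  a_4 = 0·-5 + -1·-5 = 5
  a_5 = 0·5 + -1·-5 = 5
  a_6 = 0·5 + -1·5 = -5
  a_7 = 0·-5 + -1·5 = -5
  a_8 = 0·-5 + -1·-5 = 5
  a_9 = 0·5 + -1·-5 = 5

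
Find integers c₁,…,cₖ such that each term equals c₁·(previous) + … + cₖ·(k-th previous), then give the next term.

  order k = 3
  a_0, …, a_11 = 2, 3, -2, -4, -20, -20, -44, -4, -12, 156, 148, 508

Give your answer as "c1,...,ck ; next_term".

  a_3 = 1·-2 + 2·3 + -4·2 = -4
  a_4 = 1·-4 + 2·-2 + -4·3 = -20
  a_5 = 1·-20 + 2·-4 + -4·-2 = -20
  a_6 = 1·-20 + 2·-20 + -4·-4 = -44
  a_7 = 1·-44 + 2·-20 + -4·-20 = -4
  a_8 = 1·-4 + 2·-44 + -4·-20 = -12
  a_9 = 1·-12 + 2·-4 + -4·-44 = 156
  a_10 = 1·156 + 2·-12 + -4·-4 = 148
  a_11 = 1·148 + 2·156 + -4·-12 = 508
  a_12 = 1·508 + 2·148 + -4·156 = 180

1,2,-4 ; 180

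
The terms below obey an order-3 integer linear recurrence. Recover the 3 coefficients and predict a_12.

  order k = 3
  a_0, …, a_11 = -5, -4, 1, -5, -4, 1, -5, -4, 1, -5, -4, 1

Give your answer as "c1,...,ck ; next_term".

  a_3 = 0·1 + 0·-4 + 1·-5 = -5
  a_4 = 0·-5 + 0·1 + 1·-4 = -4
  a_5 = 0·-4 + 0·-5 + 1·1 = 1
  a_6 = 0·1 + 0·-4 + 1·-5 = -5
  a_7 = 0·-5 + 0·1 + 1·-4 = -4
  a_8 = 0·-4 + 0·-5 + 1·1 = 1
  a_9 = 0·1 + 0·-4 + 1·-5 = -5
  a_10 = 0·-5 + 0·1 + 1·-4 = -4
  a_11 = 0·-4 + 0·-5 + 1·1 = 1
  a_12 = 0·1 + 0·-4 + 1·-5 = -5

0,0,1 ; -5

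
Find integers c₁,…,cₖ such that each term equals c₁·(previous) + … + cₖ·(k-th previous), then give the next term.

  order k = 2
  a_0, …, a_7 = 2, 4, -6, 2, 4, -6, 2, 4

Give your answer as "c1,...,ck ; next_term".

  a_2 = -1·4 + -1·2 = -6
  a_3 = -1·-6 + -1·4 = 2
  a_4 = -1·2 + -1·-6 = 4
  a_5 = -1·4 + -1·2 = -6
  a_6 = -1·-6 + -1·4 = 2
  a_7 = -1·2 + -1·-6 = 4
  a_8 = -1·4 + -1·2 = -6

-1,-1 ; -6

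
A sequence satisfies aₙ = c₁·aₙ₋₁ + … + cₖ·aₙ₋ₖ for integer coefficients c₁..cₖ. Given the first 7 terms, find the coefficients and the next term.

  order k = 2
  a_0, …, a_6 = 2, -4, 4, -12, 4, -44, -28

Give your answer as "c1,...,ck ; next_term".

  a_2 = 1·-4 + 4·2 = 4
  a_3 = 1·4 + 4·-4 = -12
  a_4 = 1·-12 + 4·4 = 4
  a_5 = 1·4 + 4·-12 = -44
  a_6 = 1·-44 + 4·4 = -28
  a_7 = 1·-28 + 4·-44 = -204

1,4 ; -204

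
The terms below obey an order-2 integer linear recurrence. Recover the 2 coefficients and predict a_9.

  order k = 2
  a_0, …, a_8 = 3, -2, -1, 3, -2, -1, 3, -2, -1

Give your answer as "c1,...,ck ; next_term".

  a_2 = -1·-2 + -1·3 = -1
  a_3 = -1·-1 + -1·-2 = 3
  a_4 = -1·3 + -1·-1 = -2
  a_5 = -1·-2 + -1·3 = -1
  a_6 = -1·-1 + -1·-2 = 3
  a_7 = -1·3 + -1·-1 = -2
  a_8 = -1·-2 + -1·3 = -1
  a_9 = -1·-1 + -1·-2 = 3

-1,-1 ; 3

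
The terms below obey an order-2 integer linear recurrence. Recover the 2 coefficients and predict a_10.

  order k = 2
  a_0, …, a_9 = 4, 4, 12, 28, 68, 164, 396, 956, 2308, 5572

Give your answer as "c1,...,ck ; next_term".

2,1 ; 13452

  a_2 = 2·4 + 1·4 = 12
  a_3 = 2·12 + 1·4 = 28
  a_4 = 2·28 + 1·12 = 68
  a_5 = 2·68 + 1·28 = 164
  a_6 = 2·164 + 1·68 = 396
  a_7 = 2·396 + 1·164 = 956
  a_8 = 2·956 + 1·396 = 2308
  a_9 = 2·2308 + 1·956 = 5572
  a_10 = 2·5572 + 1·2308 = 13452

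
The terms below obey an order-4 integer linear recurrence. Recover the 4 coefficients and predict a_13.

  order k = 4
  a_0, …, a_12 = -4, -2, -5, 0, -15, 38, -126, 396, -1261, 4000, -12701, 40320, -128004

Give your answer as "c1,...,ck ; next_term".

-2,3,-2,1 ; 406370

  a_4 = -2·0 + 3·-5 + -2·-2 + 1·-4 = -15
  a_5 = -2·-15 + 3·0 + -2·-5 + 1·-2 = 38
  a_6 = -2·38 + 3·-15 + -2·0 + 1·-5 = -126
  a_7 = -2·-126 + 3·38 + -2·-15 + 1·0 = 396
  a_8 = -2·396 + 3·-126 + -2·38 + 1·-15 = -1261
  a_9 = -2·-1261 + 3·396 + -2·-126 + 1·38 = 4000
  a_10 = -2·4000 + 3·-1261 + -2·396 + 1·-126 = -12701
  a_11 = -2·-12701 + 3·4000 + -2·-1261 + 1·396 = 40320
  a_12 = -2·40320 + 3·-12701 + -2·4000 + 1·-1261 = -128004
  a_13 = -2·-128004 + 3·40320 + -2·-12701 + 1·4000 = 406370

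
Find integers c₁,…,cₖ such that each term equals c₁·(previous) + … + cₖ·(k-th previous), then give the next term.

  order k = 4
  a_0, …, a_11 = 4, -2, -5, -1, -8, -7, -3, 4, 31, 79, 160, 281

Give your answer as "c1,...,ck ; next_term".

  a_4 = 2·-1 + 0·-5 + -1·-2 + -2·4 = -8
  a_5 = 2·-8 + 0·-1 + -1·-5 + -2·-2 = -7
  a_6 = 2·-7 + 0·-8 + -1·-1 + -2·-5 = -3
  a_7 = 2·-3 + 0·-7 + -1·-8 + -2·-1 = 4
  a_8 = 2·4 + 0·-3 + -1·-7 + -2·-8 = 31
  a_9 = 2·31 + 0·4 + -1·-3 + -2·-7 = 79
  a_10 = 2·79 + 0·31 + -1·4 + -2·-3 = 160
  a_11 = 2·160 + 0·79 + -1·31 + -2·4 = 281
  a_12 = 2·281 + 0·160 + -1·79 + -2·31 = 421

2,0,-1,-2 ; 421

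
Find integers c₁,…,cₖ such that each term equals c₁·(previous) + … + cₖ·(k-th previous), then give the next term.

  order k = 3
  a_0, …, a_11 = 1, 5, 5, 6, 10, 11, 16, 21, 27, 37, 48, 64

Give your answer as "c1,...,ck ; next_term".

  a_3 = 0·5 + 1·5 + 1·1 = 6
  a_4 = 0·6 + 1·5 + 1·5 = 10
  a_5 = 0·10 + 1·6 + 1·5 = 11
  a_6 = 0·11 + 1·10 + 1·6 = 16
  a_7 = 0·16 + 1·11 + 1·10 = 21
  a_8 = 0·21 + 1·16 + 1·11 = 27
  a_9 = 0·27 + 1·21 + 1·16 = 37
  a_10 = 0·37 + 1·27 + 1·21 = 48
  a_11 = 0·48 + 1·37 + 1·27 = 64
  a_12 = 0·64 + 1·48 + 1·37 = 85

0,1,1 ; 85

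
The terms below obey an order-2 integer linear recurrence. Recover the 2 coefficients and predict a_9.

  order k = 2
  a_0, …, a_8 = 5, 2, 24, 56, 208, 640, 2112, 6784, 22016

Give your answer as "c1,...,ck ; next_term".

  a_2 = 2·2 + 4·5 = 24
  a_3 = 2·24 + 4·2 = 56
  a_4 = 2·56 + 4·24 = 208
  a_5 = 2·208 + 4·56 = 640
  a_6 = 2·640 + 4·208 = 2112
  a_7 = 2·2112 + 4·640 = 6784
  a_8 = 2·6784 + 4·2112 = 22016
  a_9 = 2·22016 + 4·6784 = 71168

2,4 ; 71168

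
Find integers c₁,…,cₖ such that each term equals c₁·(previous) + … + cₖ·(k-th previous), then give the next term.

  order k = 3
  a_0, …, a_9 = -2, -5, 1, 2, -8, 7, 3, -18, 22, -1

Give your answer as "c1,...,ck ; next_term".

  a_3 = -1·1 + -1·-5 + 1·-2 = 2
  a_4 = -1·2 + -1·1 + 1·-5 = -8
  a_5 = -1·-8 + -1·2 + 1·1 = 7
  a_6 = -1·7 + -1·-8 + 1·2 = 3
  a_7 = -1·3 + -1·7 + 1·-8 = -18
  a_8 = -1·-18 + -1·3 + 1·7 = 22
  a_9 = -1·22 + -1·-18 + 1·3 = -1
  a_10 = -1·-1 + -1·22 + 1·-18 = -39

-1,-1,1 ; -39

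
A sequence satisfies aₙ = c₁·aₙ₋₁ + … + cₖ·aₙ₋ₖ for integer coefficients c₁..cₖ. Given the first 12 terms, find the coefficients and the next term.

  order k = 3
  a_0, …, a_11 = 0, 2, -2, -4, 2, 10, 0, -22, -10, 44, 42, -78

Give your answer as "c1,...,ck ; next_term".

  a_3 = 0·-2 + -2·2 + -1·0 = -4
  a_4 = 0·-4 + -2·-2 + -1·2 = 2
  a_5 = 0·2 + -2·-4 + -1·-2 = 10
  a_6 = 0·10 + -2·2 + -1·-4 = 0
  a_7 = 0·0 + -2·10 + -1·2 = -22
  a_8 = 0·-22 + -2·0 + -1·10 = -10
  a_9 = 0·-10 + -2·-22 + -1·0 = 44
  a_10 = 0·44 + -2·-10 + -1·-22 = 42
  a_11 = 0·42 + -2·44 + -1·-10 = -78
  a_12 = 0·-78 + -2·42 + -1·44 = -128

0,-2,-1 ; -128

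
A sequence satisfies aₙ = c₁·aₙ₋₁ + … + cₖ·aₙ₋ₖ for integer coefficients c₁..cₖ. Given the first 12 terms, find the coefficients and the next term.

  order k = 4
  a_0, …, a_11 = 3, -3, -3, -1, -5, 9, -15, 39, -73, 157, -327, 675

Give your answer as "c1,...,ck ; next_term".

  a_4 = -1·-1 + 2·-3 + -1·-3 + -1·3 = -5
  a_5 = -1·-5 + 2·-1 + -1·-3 + -1·-3 = 9
  a_6 = -1·9 + 2·-5 + -1·-1 + -1·-3 = -15
  a_7 = -1·-15 + 2·9 + -1·-5 + -1·-1 = 39
  a_8 = -1·39 + 2·-15 + -1·9 + -1·-5 = -73
  a_9 = -1·-73 + 2·39 + -1·-15 + -1·9 = 157
  a_10 = -1·157 + 2·-73 + -1·39 + -1·-15 = -327
  a_11 = -1·-327 + 2·157 + -1·-73 + -1·39 = 675
  a_12 = -1·675 + 2·-327 + -1·157 + -1·-73 = -1413

-1,2,-1,-1 ; -1413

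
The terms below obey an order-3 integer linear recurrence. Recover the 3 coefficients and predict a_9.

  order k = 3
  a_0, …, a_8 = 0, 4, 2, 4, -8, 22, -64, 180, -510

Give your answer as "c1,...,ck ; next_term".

-2,2,-1 ; 1444

  a_3 = -2·2 + 2·4 + -1·0 = 4
  a_4 = -2·4 + 2·2 + -1·4 = -8
  a_5 = -2·-8 + 2·4 + -1·2 = 22
  a_6 = -2·22 + 2·-8 + -1·4 = -64
  a_7 = -2·-64 + 2·22 + -1·-8 = 180
  a_8 = -2·180 + 2·-64 + -1·22 = -510
  a_9 = -2·-510 + 2·180 + -1·-64 = 1444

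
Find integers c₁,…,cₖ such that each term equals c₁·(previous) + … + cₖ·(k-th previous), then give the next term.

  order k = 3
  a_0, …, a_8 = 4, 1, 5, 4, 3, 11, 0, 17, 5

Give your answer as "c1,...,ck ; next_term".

-1,1,2 ; 12

  a_3 = -1·5 + 1·1 + 2·4 = 4
  a_4 = -1·4 + 1·5 + 2·1 = 3
  a_5 = -1·3 + 1·4 + 2·5 = 11
  a_6 = -1·11 + 1·3 + 2·4 = 0
  a_7 = -1·0 + 1·11 + 2·3 = 17
  a_8 = -1·17 + 1·0 + 2·11 = 5
  a_9 = -1·5 + 1·17 + 2·0 = 12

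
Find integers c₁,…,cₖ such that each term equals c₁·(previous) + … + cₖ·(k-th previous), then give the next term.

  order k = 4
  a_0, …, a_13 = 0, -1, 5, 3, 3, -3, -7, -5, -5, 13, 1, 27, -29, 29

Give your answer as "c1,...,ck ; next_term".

-1,1,-1,-2 ; -87

  a_4 = -1·3 + 1·5 + -1·-1 + -2·0 = 3
  a_5 = -1·3 + 1·3 + -1·5 + -2·-1 = -3
  a_6 = -1·-3 + 1·3 + -1·3 + -2·5 = -7
  a_7 = -1·-7 + 1·-3 + -1·3 + -2·3 = -5
  a_8 = -1·-5 + 1·-7 + -1·-3 + -2·3 = -5
  a_9 = -1·-5 + 1·-5 + -1·-7 + -2·-3 = 13
  a_10 = -1·13 + 1·-5 + -1·-5 + -2·-7 = 1
  a_11 = -1·1 + 1·13 + -1·-5 + -2·-5 = 27
  a_12 = -1·27 + 1·1 + -1·13 + -2·-5 = -29
  a_13 = -1·-29 + 1·27 + -1·1 + -2·13 = 29
  a_14 = -1·29 + 1·-29 + -1·27 + -2·1 = -87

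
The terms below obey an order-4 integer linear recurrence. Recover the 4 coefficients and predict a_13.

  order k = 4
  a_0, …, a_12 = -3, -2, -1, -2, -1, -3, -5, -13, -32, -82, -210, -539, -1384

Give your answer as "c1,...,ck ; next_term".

  a_4 = 2·-2 + 2·-1 + -1·-2 + -1·-3 = -1
  a_5 = 2·-1 + 2·-2 + -1·-1 + -1·-2 = -3
  a_6 = 2·-3 + 2·-1 + -1·-2 + -1·-1 = -5
  a_7 = 2·-5 + 2·-3 + -1·-1 + -1·-2 = -13
  a_8 = 2·-13 + 2·-5 + -1·-3 + -1·-1 = -32
  a_9 = 2·-32 + 2·-13 + -1·-5 + -1·-3 = -82
  a_10 = 2·-82 + 2·-32 + -1·-13 + -1·-5 = -210
  a_11 = 2·-210 + 2·-82 + -1·-32 + -1·-13 = -539
  a_12 = 2·-539 + 2·-210 + -1·-82 + -1·-32 = -1384
  a_13 = 2·-1384 + 2·-539 + -1·-210 + -1·-82 = -3554

2,2,-1,-1 ; -3554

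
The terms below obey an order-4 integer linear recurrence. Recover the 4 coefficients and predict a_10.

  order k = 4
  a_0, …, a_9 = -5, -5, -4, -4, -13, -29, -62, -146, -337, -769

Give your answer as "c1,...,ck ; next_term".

  a_4 = 2·-4 + 0·-4 + 2·-5 + -1·-5 = -13
  a_5 = 2·-13 + 0·-4 + 2·-4 + -1·-5 = -29
  a_6 = 2·-29 + 0·-13 + 2·-4 + -1·-4 = -62
  a_7 = 2·-62 + 0·-29 + 2·-13 + -1·-4 = -146
  a_8 = 2·-146 + 0·-62 + 2·-29 + -1·-13 = -337
  a_9 = 2·-337 + 0·-146 + 2·-62 + -1·-29 = -769
  a_10 = 2·-769 + 0·-337 + 2·-146 + -1·-62 = -1768

2,0,2,-1 ; -1768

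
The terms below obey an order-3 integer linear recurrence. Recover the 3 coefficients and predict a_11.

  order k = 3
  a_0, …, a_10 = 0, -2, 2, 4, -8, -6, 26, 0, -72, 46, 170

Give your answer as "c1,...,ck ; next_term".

  a_3 = -1·2 + -3·-2 + -1·0 = 4
  a_4 = -1·4 + -3·2 + -1·-2 = -8
  a_5 = -1·-8 + -3·4 + -1·2 = -6
  a_6 = -1·-6 + -3·-8 + -1·4 = 26
  a_7 = -1·26 + -3·-6 + -1·-8 = 0
  a_8 = -1·0 + -3·26 + -1·-6 = -72
  a_9 = -1·-72 + -3·0 + -1·26 = 46
  a_10 = -1·46 + -3·-72 + -1·0 = 170
  a_11 = -1·170 + -3·46 + -1·-72 = -236

-1,-3,-1 ; -236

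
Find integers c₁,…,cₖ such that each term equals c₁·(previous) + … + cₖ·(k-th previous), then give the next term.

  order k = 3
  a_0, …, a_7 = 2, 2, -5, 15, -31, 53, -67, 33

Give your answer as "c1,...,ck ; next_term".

-3,-2,2 ; 141

  a_3 = -3·-5 + -2·2 + 2·2 = 15
  a_4 = -3·15 + -2·-5 + 2·2 = -31
  a_5 = -3·-31 + -2·15 + 2·-5 = 53
  a_6 = -3·53 + -2·-31 + 2·15 = -67
  a_7 = -3·-67 + -2·53 + 2·-31 = 33
  a_8 = -3·33 + -2·-67 + 2·53 = 141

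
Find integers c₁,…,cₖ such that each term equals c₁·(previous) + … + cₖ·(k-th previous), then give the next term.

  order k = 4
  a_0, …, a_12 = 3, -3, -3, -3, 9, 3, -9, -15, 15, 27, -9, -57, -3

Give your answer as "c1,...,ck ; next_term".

  a_4 = 0·-3 + -1·-3 + -1·-3 + 1·3 = 9
  a_5 = 0·9 + -1·-3 + -1·-3 + 1·-3 = 3
  a_6 = 0·3 + -1·9 + -1·-3 + 1·-3 = -9
  a_7 = 0·-9 + -1·3 + -1·9 + 1·-3 = -15
  a_8 = 0·-15 + -1·-9 + -1·3 + 1·9 = 15
  a_9 = 0·15 + -1·-15 + -1·-9 + 1·3 = 27
  a_10 = 0·27 + -1·15 + -1·-15 + 1·-9 = -9
  a_11 = 0·-9 + -1·27 + -1·15 + 1·-15 = -57
  a_12 = 0·-57 + -1·-9 + -1·27 + 1·15 = -3
  a_13 = 0·-3 + -1·-57 + -1·-9 + 1·27 = 93

0,-1,-1,1 ; 93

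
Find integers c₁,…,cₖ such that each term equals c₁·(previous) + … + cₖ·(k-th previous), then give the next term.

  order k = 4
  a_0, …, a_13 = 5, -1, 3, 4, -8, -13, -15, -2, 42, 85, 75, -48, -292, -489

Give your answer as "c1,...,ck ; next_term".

1,-1,-1,-2 ; -299

  a_4 = 1·4 + -1·3 + -1·-1 + -2·5 = -8
  a_5 = 1·-8 + -1·4 + -1·3 + -2·-1 = -13
  a_6 = 1·-13 + -1·-8 + -1·4 + -2·3 = -15
  a_7 = 1·-15 + -1·-13 + -1·-8 + -2·4 = -2
  a_8 = 1·-2 + -1·-15 + -1·-13 + -2·-8 = 42
  a_9 = 1·42 + -1·-2 + -1·-15 + -2·-13 = 85
  a_10 = 1·85 + -1·42 + -1·-2 + -2·-15 = 75
  a_11 = 1·75 + -1·85 + -1·42 + -2·-2 = -48
  a_12 = 1·-48 + -1·75 + -1·85 + -2·42 = -292
  a_13 = 1·-292 + -1·-48 + -1·75 + -2·85 = -489
  a_14 = 1·-489 + -1·-292 + -1·-48 + -2·75 = -299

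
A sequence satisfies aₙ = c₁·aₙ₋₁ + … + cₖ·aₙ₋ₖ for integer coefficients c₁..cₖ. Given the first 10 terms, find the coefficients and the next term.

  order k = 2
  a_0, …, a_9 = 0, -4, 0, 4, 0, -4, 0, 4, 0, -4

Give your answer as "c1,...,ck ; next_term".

0,-1 ; 0

  a_2 = 0·-4 + -1·0 = 0
  a_3 = 0·0 + -1·-4 = 4
  a_4 = 0·4 + -1·0 = 0
  a_5 = 0·0 + -1·4 = -4
  a_6 = 0·-4 + -1·0 = 0
  a_7 = 0·0 + -1·-4 = 4
  a_8 = 0·4 + -1·0 = 0
  a_9 = 0·0 + -1·4 = -4
  a_10 = 0·-4 + -1·0 = 0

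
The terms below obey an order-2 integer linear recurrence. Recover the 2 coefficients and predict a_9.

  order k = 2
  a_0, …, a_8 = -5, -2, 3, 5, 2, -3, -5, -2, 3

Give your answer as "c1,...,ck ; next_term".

  a_2 = 1·-2 + -1·-5 = 3
  a_3 = 1·3 + -1·-2 = 5
  a_4 = 1·5 + -1·3 = 2
  a_5 = 1·2 + -1·5 = -3
  a_6 = 1·-3 + -1·2 = -5
  a_7 = 1·-5 + -1·-3 = -2
  a_8 = 1·-2 + -1·-5 = 3
  a_9 = 1·3 + -1·-2 = 5

1,-1 ; 5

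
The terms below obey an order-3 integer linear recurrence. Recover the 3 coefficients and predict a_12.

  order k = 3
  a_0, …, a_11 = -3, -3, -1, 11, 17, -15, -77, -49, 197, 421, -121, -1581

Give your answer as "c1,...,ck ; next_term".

  a_3 = 1·-1 + -3·-3 + -1·-3 = 11
  a_4 = 1·11 + -3·-1 + -1·-3 = 17
  a_5 = 1·17 + -3·11 + -1·-1 = -15
  a_6 = 1·-15 + -3·17 + -1·11 = -77
  a_7 = 1·-77 + -3·-15 + -1·17 = -49
  a_8 = 1·-49 + -3·-77 + -1·-15 = 197
  a_9 = 1·197 + -3·-49 + -1·-77 = 421
  a_10 = 1·421 + -3·197 + -1·-49 = -121
  a_11 = 1·-121 + -3·421 + -1·197 = -1581
  a_12 = 1·-1581 + -3·-121 + -1·421 = -1639

1,-3,-1 ; -1639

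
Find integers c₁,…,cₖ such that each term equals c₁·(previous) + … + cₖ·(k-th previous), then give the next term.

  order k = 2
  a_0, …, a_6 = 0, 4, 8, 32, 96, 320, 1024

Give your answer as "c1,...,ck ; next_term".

2,4 ; 3328

  a_2 = 2·4 + 4·0 = 8
  a_3 = 2·8 + 4·4 = 32
  a_4 = 2·32 + 4·8 = 96
  a_5 = 2·96 + 4·32 = 320
  a_6 = 2·320 + 4·96 = 1024
  a_7 = 2·1024 + 4·320 = 3328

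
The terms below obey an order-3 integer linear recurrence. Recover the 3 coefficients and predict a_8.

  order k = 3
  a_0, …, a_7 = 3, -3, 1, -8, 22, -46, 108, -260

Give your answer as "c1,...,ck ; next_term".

-2,0,-2 ; 612

  a_3 = -2·1 + 0·-3 + -2·3 = -8
  a_4 = -2·-8 + 0·1 + -2·-3 = 22
  a_5 = -2·22 + 0·-8 + -2·1 = -46
  a_6 = -2·-46 + 0·22 + -2·-8 = 108
  a_7 = -2·108 + 0·-46 + -2·22 = -260
  a_8 = -2·-260 + 0·108 + -2·-46 = 612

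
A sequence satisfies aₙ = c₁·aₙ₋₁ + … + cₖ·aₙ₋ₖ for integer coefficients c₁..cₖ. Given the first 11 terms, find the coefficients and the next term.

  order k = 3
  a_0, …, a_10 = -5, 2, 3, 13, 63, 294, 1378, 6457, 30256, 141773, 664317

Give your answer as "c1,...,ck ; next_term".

  a_3 = 4·3 + 3·2 + 1·-5 = 13
  a_4 = 4·13 + 3·3 + 1·2 = 63
  a_5 = 4·63 + 3·13 + 1·3 = 294
  a_6 = 4·294 + 3·63 + 1·13 = 1378
  a_7 = 4·1378 + 3·294 + 1·63 = 6457
  a_8 = 4·6457 + 3·1378 + 1·294 = 30256
  a_9 = 4·30256 + 3·6457 + 1·1378 = 141773
  a_10 = 4·141773 + 3·30256 + 1·6457 = 664317
  a_11 = 4·664317 + 3·141773 + 1·30256 = 3112843

4,3,1 ; 3112843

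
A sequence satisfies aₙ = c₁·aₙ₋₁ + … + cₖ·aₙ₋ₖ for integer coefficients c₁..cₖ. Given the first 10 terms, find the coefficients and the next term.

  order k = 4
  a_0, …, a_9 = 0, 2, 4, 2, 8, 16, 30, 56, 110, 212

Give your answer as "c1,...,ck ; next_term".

1,1,1,1 ; 408

  a_4 = 1·2 + 1·4 + 1·2 + 1·0 = 8
  a_5 = 1·8 + 1·2 + 1·4 + 1·2 = 16
  a_6 = 1·16 + 1·8 + 1·2 + 1·4 = 30
  a_7 = 1·30 + 1·16 + 1·8 + 1·2 = 56
  a_8 = 1·56 + 1·30 + 1·16 + 1·8 = 110
  a_9 = 1·110 + 1·56 + 1·30 + 1·16 = 212
  a_10 = 1·212 + 1·110 + 1·56 + 1·30 = 408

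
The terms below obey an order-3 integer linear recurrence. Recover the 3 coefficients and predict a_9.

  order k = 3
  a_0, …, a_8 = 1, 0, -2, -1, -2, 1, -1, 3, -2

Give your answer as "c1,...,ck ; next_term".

  a_3 = 0·-2 + 1·0 + -1·1 = -1
  a_4 = 0·-1 + 1·-2 + -1·0 = -2
  a_5 = 0·-2 + 1·-1 + -1·-2 = 1
  a_6 = 0·1 + 1·-2 + -1·-1 = -1
  a_7 = 0·-1 + 1·1 + -1·-2 = 3
  a_8 = 0·3 + 1·-1 + -1·1 = -2
  a_9 = 0·-2 + 1·3 + -1·-1 = 4

0,1,-1 ; 4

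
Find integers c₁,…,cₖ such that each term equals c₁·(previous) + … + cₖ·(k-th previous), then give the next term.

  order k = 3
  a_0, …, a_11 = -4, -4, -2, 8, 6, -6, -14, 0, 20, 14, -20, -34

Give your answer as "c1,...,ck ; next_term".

  a_3 = 0·-2 + -1·-4 + -1·-4 = 8
  a_4 = 0·8 + -1·-2 + -1·-4 = 6
  a_5 = 0·6 + -1·8 + -1·-2 = -6
  a_6 = 0·-6 + -1·6 + -1·8 = -14
  a_7 = 0·-14 + -1·-6 + -1·6 = 0
  a_8 = 0·0 + -1·-14 + -1·-6 = 20
  a_9 = 0·20 + -1·0 + -1·-14 = 14
  a_10 = 0·14 + -1·20 + -1·0 = -20
  a_11 = 0·-20 + -1·14 + -1·20 = -34
  a_12 = 0·-34 + -1·-20 + -1·14 = 6

0,-1,-1 ; 6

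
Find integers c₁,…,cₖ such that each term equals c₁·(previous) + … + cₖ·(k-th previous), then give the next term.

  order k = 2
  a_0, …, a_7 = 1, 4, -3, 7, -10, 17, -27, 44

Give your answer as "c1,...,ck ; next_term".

-1,1 ; -71

  a_2 = -1·4 + 1·1 = -3
  a_3 = -1·-3 + 1·4 = 7
  a_4 = -1·7 + 1·-3 = -10
  a_5 = -1·-10 + 1·7 = 17
  a_6 = -1·17 + 1·-10 = -27
  a_7 = -1·-27 + 1·17 = 44
  a_8 = -1·44 + 1·-27 = -71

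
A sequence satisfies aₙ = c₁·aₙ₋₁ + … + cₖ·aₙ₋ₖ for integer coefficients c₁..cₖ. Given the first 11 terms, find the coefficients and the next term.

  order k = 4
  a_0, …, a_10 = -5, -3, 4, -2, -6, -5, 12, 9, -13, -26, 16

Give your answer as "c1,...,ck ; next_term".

  a_4 = 0·-2 + -1·4 + -1·-3 + 1·-5 = -6
  a_5 = 0·-6 + -1·-2 + -1·4 + 1·-3 = -5
  a_6 = 0·-5 + -1·-6 + -1·-2 + 1·4 = 12
  a_7 = 0·12 + -1·-5 + -1·-6 + 1·-2 = 9
  a_8 = 0·9 + -1·12 + -1·-5 + 1·-6 = -13
  a_9 = 0·-13 + -1·9 + -1·12 + 1·-5 = -26
  a_10 = 0·-26 + -1·-13 + -1·9 + 1·12 = 16
  a_11 = 0·16 + -1·-26 + -1·-13 + 1·9 = 48

0,-1,-1,1 ; 48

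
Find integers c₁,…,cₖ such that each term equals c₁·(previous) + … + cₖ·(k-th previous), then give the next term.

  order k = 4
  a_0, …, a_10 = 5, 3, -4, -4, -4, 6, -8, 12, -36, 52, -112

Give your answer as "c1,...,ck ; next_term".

0,2,-2,2 ; 200

  a_4 = 0·-4 + 2·-4 + -2·3 + 2·5 = -4
  a_5 = 0·-4 + 2·-4 + -2·-4 + 2·3 = 6
  a_6 = 0·6 + 2·-4 + -2·-4 + 2·-4 = -8
  a_7 = 0·-8 + 2·6 + -2·-4 + 2·-4 = 12
  a_8 = 0·12 + 2·-8 + -2·6 + 2·-4 = -36
  a_9 = 0·-36 + 2·12 + -2·-8 + 2·6 = 52
  a_10 = 0·52 + 2·-36 + -2·12 + 2·-8 = -112
  a_11 = 0·-112 + 2·52 + -2·-36 + 2·12 = 200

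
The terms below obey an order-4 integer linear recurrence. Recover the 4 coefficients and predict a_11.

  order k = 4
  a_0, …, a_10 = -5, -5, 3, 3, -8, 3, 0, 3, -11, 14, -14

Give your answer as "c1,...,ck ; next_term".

  a_4 = -1·3 + 0·3 + 0·-5 + 1·-5 = -8
  a_5 = -1·-8 + 0·3 + 0·3 + 1·-5 = 3
  a_6 = -1·3 + 0·-8 + 0·3 + 1·3 = 0
  a_7 = -1·0 + 0·3 + 0·-8 + 1·3 = 3
  a_8 = -1·3 + 0·0 + 0·3 + 1·-8 = -11
  a_9 = -1·-11 + 0·3 + 0·0 + 1·3 = 14
  a_10 = -1·14 + 0·-11 + 0·3 + 1·0 = -14
  a_11 = -1·-14 + 0·14 + 0·-11 + 1·3 = 17

-1,0,0,1 ; 17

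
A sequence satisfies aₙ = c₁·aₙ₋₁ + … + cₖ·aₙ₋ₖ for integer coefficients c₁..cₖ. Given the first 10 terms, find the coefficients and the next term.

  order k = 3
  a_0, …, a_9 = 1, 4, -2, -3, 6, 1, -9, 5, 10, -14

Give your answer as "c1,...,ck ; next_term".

0,-1,1 ; -5

  a_3 = 0·-2 + -1·4 + 1·1 = -3
  a_4 = 0·-3 + -1·-2 + 1·4 = 6
  a_5 = 0·6 + -1·-3 + 1·-2 = 1
  a_6 = 0·1 + -1·6 + 1·-3 = -9
  a_7 = 0·-9 + -1·1 + 1·6 = 5
  a_8 = 0·5 + -1·-9 + 1·1 = 10
  a_9 = 0·10 + -1·5 + 1·-9 = -14
  a_10 = 0·-14 + -1·10 + 1·5 = -5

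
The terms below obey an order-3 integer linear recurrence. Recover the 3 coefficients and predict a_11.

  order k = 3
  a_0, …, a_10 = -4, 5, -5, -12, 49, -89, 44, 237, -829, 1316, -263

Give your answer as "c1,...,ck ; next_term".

  a_3 = -2·-5 + -2·5 + 3·-4 = -12
  a_4 = -2·-12 + -2·-5 + 3·5 = 49
  a_5 = -2·49 + -2·-12 + 3·-5 = -89
  a_6 = -2·-89 + -2·49 + 3·-12 = 44
  a_7 = -2·44 + -2·-89 + 3·49 = 237
  a_8 = -2·237 + -2·44 + 3·-89 = -829
  a_9 = -2·-829 + -2·237 + 3·44 = 1316
  a_10 = -2·1316 + -2·-829 + 3·237 = -263
  a_11 = -2·-263 + -2·1316 + 3·-829 = -4593

-2,-2,3 ; -4593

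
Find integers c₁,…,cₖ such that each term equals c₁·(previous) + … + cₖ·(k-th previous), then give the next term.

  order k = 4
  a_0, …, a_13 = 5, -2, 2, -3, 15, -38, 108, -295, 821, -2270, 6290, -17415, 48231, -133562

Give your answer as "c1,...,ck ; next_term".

  a_4 = -2·-3 + 2·2 + 0·-2 + 1·5 = 15
  a_5 = -2·15 + 2·-3 + 0·2 + 1·-2 = -38
  a_6 = -2·-38 + 2·15 + 0·-3 + 1·2 = 108
  a_7 = -2·108 + 2·-38 + 0·15 + 1·-3 = -295
  a_8 = -2·-295 + 2·108 + 0·-38 + 1·15 = 821
  a_9 = -2·821 + 2·-295 + 0·108 + 1·-38 = -2270
  a_10 = -2·-2270 + 2·821 + 0·-295 + 1·108 = 6290
  a_11 = -2·6290 + 2·-2270 + 0·821 + 1·-295 = -17415
  a_12 = -2·-17415 + 2·6290 + 0·-2270 + 1·821 = 48231
  a_13 = -2·48231 + 2·-17415 + 0·6290 + 1·-2270 = -133562
  a_14 = -2·-133562 + 2·48231 + 0·-17415 + 1·6290 = 369876

-2,2,0,1 ; 369876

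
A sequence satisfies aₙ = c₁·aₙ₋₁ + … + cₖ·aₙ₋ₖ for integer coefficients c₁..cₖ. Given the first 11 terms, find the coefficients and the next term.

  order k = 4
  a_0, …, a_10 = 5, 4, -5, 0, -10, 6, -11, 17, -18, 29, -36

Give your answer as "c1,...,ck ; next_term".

-1,1,0,-1 ; 48

  a_4 = -1·0 + 1·-5 + 0·4 + -1·5 = -10
  a_5 = -1·-10 + 1·0 + 0·-5 + -1·4 = 6
  a_6 = -1·6 + 1·-10 + 0·0 + -1·-5 = -11
  a_7 = -1·-11 + 1·6 + 0·-10 + -1·0 = 17
  a_8 = -1·17 + 1·-11 + 0·6 + -1·-10 = -18
  a_9 = -1·-18 + 1·17 + 0·-11 + -1·6 = 29
  a_10 = -1·29 + 1·-18 + 0·17 + -1·-11 = -36
  a_11 = -1·-36 + 1·29 + 0·-18 + -1·17 = 48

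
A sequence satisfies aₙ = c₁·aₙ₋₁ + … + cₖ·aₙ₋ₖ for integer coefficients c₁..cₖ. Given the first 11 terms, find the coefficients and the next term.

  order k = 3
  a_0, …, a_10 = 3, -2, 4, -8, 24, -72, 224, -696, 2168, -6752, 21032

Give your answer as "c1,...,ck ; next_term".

  a_3 = -3·4 + 1·-2 + 2·3 = -8
  a_4 = -3·-8 + 1·4 + 2·-2 = 24
  a_5 = -3·24 + 1·-8 + 2·4 = -72
  a_6 = -3·-72 + 1·24 + 2·-8 = 224
  a_7 = -3·224 + 1·-72 + 2·24 = -696
  a_8 = -3·-696 + 1·224 + 2·-72 = 2168
  a_9 = -3·2168 + 1·-696 + 2·224 = -6752
  a_10 = -3·-6752 + 1·2168 + 2·-696 = 21032
  a_11 = -3·21032 + 1·-6752 + 2·2168 = -65512

-3,1,2 ; -65512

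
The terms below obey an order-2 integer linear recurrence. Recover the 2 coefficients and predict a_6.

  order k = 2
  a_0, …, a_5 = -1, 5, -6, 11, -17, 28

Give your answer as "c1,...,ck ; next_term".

  a_2 = -1·5 + 1·-1 = -6
  a_3 = -1·-6 + 1·5 = 11
  a_4 = -1·11 + 1·-6 = -17
  a_5 = -1·-17 + 1·11 = 28
  a_6 = -1·28 + 1·-17 = -45

-1,1 ; -45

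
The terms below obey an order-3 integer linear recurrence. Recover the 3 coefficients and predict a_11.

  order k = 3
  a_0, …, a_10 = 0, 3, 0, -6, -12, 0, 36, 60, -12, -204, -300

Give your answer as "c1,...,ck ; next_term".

  a_3 = 1·0 + -2·3 + -2·0 = -6
  a_4 = 1·-6 + -2·0 + -2·3 = -12
  a_5 = 1·-12 + -2·-6 + -2·0 = 0
  a_6 = 1·0 + -2·-12 + -2·-6 = 36
  a_7 = 1·36 + -2·0 + -2·-12 = 60
  a_8 = 1·60 + -2·36 + -2·0 = -12
  a_9 = 1·-12 + -2·60 + -2·36 = -204
  a_10 = 1·-204 + -2·-12 + -2·60 = -300
  a_11 = 1·-300 + -2·-204 + -2·-12 = 132

1,-2,-2 ; 132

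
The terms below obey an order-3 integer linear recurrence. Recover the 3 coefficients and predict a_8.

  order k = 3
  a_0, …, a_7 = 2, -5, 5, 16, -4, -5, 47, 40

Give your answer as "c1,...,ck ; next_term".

  a_3 = 1·5 + -1·-5 + 3·2 = 16
  a_4 = 1·16 + -1·5 + 3·-5 = -4
  a_5 = 1·-4 + -1·16 + 3·5 = -5
  a_6 = 1·-5 + -1·-4 + 3·16 = 47
  a_7 = 1·47 + -1·-5 + 3·-4 = 40
  a_8 = 1·40 + -1·47 + 3·-5 = -22

1,-1,3 ; -22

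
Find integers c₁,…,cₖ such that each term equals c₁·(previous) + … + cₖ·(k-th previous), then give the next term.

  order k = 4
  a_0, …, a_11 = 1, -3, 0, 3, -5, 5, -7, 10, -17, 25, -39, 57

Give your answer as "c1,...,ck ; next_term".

-1,1,1,1 ; -88

  a_4 = -1·3 + 1·0 + 1·-3 + 1·1 = -5
  a_5 = -1·-5 + 1·3 + 1·0 + 1·-3 = 5
  a_6 = -1·5 + 1·-5 + 1·3 + 1·0 = -7
  a_7 = -1·-7 + 1·5 + 1·-5 + 1·3 = 10
  a_8 = -1·10 + 1·-7 + 1·5 + 1·-5 = -17
  a_9 = -1·-17 + 1·10 + 1·-7 + 1·5 = 25
  a_10 = -1·25 + 1·-17 + 1·10 + 1·-7 = -39
  a_11 = -1·-39 + 1·25 + 1·-17 + 1·10 = 57
  a_12 = -1·57 + 1·-39 + 1·25 + 1·-17 = -88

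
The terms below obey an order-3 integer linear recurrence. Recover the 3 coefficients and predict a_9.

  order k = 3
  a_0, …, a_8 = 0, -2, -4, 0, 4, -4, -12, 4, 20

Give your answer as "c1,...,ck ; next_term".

1,-2,2 ; -12

  a_3 = 1·-4 + -2·-2 + 2·0 = 0
  a_4 = 1·0 + -2·-4 + 2·-2 = 4
  a_5 = 1·4 + -2·0 + 2·-4 = -4
  a_6 = 1·-4 + -2·4 + 2·0 = -12
  a_7 = 1·-12 + -2·-4 + 2·4 = 4
  a_8 = 1·4 + -2·-12 + 2·-4 = 20
  a_9 = 1·20 + -2·4 + 2·-12 = -12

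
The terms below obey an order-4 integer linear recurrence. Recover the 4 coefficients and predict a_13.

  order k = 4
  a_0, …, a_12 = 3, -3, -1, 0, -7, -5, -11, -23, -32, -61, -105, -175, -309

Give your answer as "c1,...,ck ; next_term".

  a_4 = 1·0 + 1·-1 + 1·-3 + -1·3 = -7
  a_5 = 1·-7 + 1·0 + 1·-1 + -1·-3 = -5
  a_6 = 1·-5 + 1·-7 + 1·0 + -1·-1 = -11
  a_7 = 1·-11 + 1·-5 + 1·-7 + -1·0 = -23
  a_8 = 1·-23 + 1·-11 + 1·-5 + -1·-7 = -32
  a_9 = 1·-32 + 1·-23 + 1·-11 + -1·-5 = -61
  a_10 = 1·-61 + 1·-32 + 1·-23 + -1·-11 = -105
  a_11 = 1·-105 + 1·-61 + 1·-32 + -1·-23 = -175
  a_12 = 1·-175 + 1·-105 + 1·-61 + -1·-32 = -309
  a_13 = 1·-309 + 1·-175 + 1·-105 + -1·-61 = -528

1,1,1,-1 ; -528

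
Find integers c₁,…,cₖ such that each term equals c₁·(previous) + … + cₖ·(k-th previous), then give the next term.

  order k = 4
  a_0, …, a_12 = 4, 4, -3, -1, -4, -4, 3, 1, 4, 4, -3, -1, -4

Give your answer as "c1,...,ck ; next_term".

  a_4 = 0·-1 + 0·-3 + 0·4 + -1·4 = -4
  a_5 = 0·-4 + 0·-1 + 0·-3 + -1·4 = -4
  a_6 = 0·-4 + 0·-4 + 0·-1 + -1·-3 = 3
  a_7 = 0·3 + 0·-4 + 0·-4 + -1·-1 = 1
  a_8 = 0·1 + 0·3 + 0·-4 + -1·-4 = 4
  a_9 = 0·4 + 0·1 + 0·3 + -1·-4 = 4
  a_10 = 0·4 + 0·4 + 0·1 + -1·3 = -3
  a_11 = 0·-3 + 0·4 + 0·4 + -1·1 = -1
  a_12 = 0·-1 + 0·-3 + 0·4 + -1·4 = -4
  a_13 = 0·-4 + 0·-1 + 0·-3 + -1·4 = -4

0,0,0,-1 ; -4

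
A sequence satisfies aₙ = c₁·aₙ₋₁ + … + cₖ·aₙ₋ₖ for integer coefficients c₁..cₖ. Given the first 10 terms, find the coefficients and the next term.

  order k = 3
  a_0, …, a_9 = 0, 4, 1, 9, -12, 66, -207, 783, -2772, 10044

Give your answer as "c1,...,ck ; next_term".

  a_3 = -3·1 + 3·4 + 3·0 = 9
  a_4 = -3·9 + 3·1 + 3·4 = -12
  a_5 = -3·-12 + 3·9 + 3·1 = 66
  a_6 = -3·66 + 3·-12 + 3·9 = -207
  a_7 = -3·-207 + 3·66 + 3·-12 = 783
  a_8 = -3·783 + 3·-207 + 3·66 = -2772
  a_9 = -3·-2772 + 3·783 + 3·-207 = 10044
  a_10 = -3·10044 + 3·-2772 + 3·783 = -36099

-3,3,3 ; -36099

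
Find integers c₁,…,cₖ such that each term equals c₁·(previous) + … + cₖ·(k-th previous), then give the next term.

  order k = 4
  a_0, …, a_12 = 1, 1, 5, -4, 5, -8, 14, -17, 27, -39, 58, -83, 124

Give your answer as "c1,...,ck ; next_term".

0,1,-1,1 ; -180

  a_4 = 0·-4 + 1·5 + -1·1 + 1·1 = 5
  a_5 = 0·5 + 1·-4 + -1·5 + 1·1 = -8
  a_6 = 0·-8 + 1·5 + -1·-4 + 1·5 = 14
  a_7 = 0·14 + 1·-8 + -1·5 + 1·-4 = -17
  a_8 = 0·-17 + 1·14 + -1·-8 + 1·5 = 27
  a_9 = 0·27 + 1·-17 + -1·14 + 1·-8 = -39
  a_10 = 0·-39 + 1·27 + -1·-17 + 1·14 = 58
  a_11 = 0·58 + 1·-39 + -1·27 + 1·-17 = -83
  a_12 = 0·-83 + 1·58 + -1·-39 + 1·27 = 124
  a_13 = 0·124 + 1·-83 + -1·58 + 1·-39 = -180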